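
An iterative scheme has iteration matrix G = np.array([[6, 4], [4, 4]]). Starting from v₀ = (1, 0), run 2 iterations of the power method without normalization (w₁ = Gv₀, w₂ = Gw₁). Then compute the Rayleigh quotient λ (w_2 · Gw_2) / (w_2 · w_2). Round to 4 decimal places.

9.1227

w1 = Gv₀ = (6·1 + 4·0; 4·1 + 4·0) = (6, 4)
w2 = Gw1 = (6·6 + 4·4; 4·6 + 4·4) = (52, 40)
Gw2 = (472, 368)
w2·Gw2 = 52·472 + 40·368 = 39264; w2·w2 = 52·52 + 40·40 = 4304
λ ≈ 39264/4304 = 9.1227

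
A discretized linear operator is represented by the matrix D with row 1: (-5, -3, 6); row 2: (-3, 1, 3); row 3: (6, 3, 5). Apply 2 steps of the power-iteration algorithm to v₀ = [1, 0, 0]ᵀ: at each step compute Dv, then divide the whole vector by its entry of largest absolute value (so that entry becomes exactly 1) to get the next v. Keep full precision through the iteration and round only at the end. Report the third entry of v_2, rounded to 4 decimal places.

Dv0 = (-5.00000, -3.00000, 6.00000); divide by 6.00000 → v1 = (-0.83333, -0.50000, 1.00000)
Dv1 = (11.66667, 5.00000, -1.50000); divide by 11.66667 → v2 = (1.00000, 0.42857, -0.12857)
Requested entry of v2: -9/70 = -0.1286

-0.1286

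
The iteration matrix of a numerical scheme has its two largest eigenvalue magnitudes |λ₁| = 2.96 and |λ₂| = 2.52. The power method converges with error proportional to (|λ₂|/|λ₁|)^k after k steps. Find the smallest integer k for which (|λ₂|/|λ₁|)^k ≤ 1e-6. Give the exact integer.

|λ₂/λ₁| = 2.52/2.96 = 0.85135
Need k ≥ ln(1e-6) / ln(0.85135) = -13.8155 / -0.1609 ≈ 85.848
Smallest integer k satisfying the bound: 86

86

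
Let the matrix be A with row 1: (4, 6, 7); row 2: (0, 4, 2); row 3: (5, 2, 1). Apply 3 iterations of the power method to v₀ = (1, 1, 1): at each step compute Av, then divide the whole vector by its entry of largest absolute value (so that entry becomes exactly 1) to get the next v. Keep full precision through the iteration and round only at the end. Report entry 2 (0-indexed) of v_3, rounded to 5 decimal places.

Av0 = (17.000000, 6.000000, 8.000000); divide by 17.000000 → v1 = (1.000000, 0.352941, 0.470588)
Av1 = (9.411765, 2.352941, 6.176471); divide by 9.411765 → v2 = (1.000000, 0.250000, 0.656250)
Av2 = (10.093750, 2.312500, 6.156250); divide by 10.093750 → v3 = (1.000000, 0.229102, 0.609907)
Requested entry of v3: 985/1615 = 0.60991

0.60991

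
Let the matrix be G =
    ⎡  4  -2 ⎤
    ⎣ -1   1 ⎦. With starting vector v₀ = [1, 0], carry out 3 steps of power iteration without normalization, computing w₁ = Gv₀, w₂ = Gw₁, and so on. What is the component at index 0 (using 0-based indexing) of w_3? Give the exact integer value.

82

w1 = Gv₀ = (4·1 + (-2)·0; (-1)·1 + 1·0) = (4, -1)
w2 = Gw1 = (4·4 + (-2)·(-1); (-1)·4 + 1·(-1)) = (18, -5)
w3 = Gw2 = (82, -23)
The requested component of w3 is 82.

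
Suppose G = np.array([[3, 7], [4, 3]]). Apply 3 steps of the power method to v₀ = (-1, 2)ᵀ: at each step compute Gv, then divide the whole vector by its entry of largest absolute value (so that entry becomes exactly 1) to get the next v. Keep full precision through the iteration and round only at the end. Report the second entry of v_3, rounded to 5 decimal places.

0.68839

Gv0 = (11.000000, 2.000000); divide by 11.000000 → v1 = (1.000000, 0.181818)
Gv1 = (4.272727, 4.545455); divide by 4.545455 → v2 = (0.940000, 1.000000)
Gv2 = (9.820000, 6.760000); divide by 9.820000 → v3 = (1.000000, 0.688391)
Requested entry of v3: 338/491 = 0.68839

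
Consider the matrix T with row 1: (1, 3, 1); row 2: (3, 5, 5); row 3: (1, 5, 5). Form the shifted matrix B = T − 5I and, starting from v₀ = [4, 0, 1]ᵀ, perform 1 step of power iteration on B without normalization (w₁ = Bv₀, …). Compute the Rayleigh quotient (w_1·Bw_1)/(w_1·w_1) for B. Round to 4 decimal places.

B = T − 5I has rows (-4, 3, 1); (3, 0, 5); (1, 5, 0)
w1 = Bv₀ = (-15, 17, 4)
Bw1 = (115, -25, 70)
w1·Bw1 = -1870; w1·w1 = 530; μ ≈ -1870/530 = -3.5283

μ ≈ -3.5283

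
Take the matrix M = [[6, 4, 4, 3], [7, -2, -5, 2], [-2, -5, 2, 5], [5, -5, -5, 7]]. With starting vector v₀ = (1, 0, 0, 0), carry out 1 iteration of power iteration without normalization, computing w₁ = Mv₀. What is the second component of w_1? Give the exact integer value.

7

w1 = Mv₀ = (6, 7, -2, 5)
The requested component of w1 is 7.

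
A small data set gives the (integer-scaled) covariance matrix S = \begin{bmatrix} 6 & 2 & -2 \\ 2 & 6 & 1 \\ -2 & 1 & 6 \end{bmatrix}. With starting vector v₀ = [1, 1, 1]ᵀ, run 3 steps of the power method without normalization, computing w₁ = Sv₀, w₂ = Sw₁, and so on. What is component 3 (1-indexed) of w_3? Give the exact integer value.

145

w1 = Sv₀ = (6·1 + 2·1 + (-2)·1; 2·1 + 6·1 + 1·1; (-2)·1 + 1·1 + 6·1) = (6, 9, 5)
w2 = Sw1 = (6·6 + 2·9 + (-2)·5; 2·6 + 6·9 + 1·5; (-2)·6 + 1·9 + 6·5) = (44, 71, 27)
w3 = Sw2 = (352, 541, 145)
The requested component of w3 is 145.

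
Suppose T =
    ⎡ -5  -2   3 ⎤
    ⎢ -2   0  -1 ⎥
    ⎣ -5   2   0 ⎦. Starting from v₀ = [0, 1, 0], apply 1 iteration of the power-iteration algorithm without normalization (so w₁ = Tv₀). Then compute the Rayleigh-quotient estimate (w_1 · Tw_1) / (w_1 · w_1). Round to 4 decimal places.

-1.5000

w1 = Tv₀ = (-2, 0, 2)
Tw1 = (16, 2, 10)
w1·Tw1 = (-2)·16 + 0·2 + 2·10 = -12; w1·w1 = (-2)·(-2) + 0·0 + 2·2 = 8
λ ≈ -12/8 = -1.5000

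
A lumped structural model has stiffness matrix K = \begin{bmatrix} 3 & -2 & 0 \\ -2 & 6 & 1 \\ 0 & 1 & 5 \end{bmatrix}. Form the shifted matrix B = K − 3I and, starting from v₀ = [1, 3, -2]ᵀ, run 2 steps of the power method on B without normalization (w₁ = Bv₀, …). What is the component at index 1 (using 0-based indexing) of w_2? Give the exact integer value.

26

B = K − 3I has rows (0, -2, 0); (-2, 3, 1); (0, 1, 2)
w1 = Bv₀ = (0·1 + (-2)·3 + 0·(-2); (-2)·1 + 3·3 + 1·(-2); 0·1 + 1·3 + 2·(-2)) = (-6, 5, -1)
w2 = Bw1 = (0·(-6) + (-2)·5 + 0·(-1); (-2)·(-6) + 3·5 + 1·(-1); 0·(-6) + 1·5 + 2·(-1)) = (-10, 26, 3)
Requested component of w2: 26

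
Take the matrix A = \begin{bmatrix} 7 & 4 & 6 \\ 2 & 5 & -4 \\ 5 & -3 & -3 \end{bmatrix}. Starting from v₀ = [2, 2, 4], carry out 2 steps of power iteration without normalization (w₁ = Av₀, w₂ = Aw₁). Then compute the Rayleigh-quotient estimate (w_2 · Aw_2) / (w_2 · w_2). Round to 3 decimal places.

w1 = Av₀ = (7·2 + 4·2 + 6·4; 2·2 + 5·2 + (-4)·4; 5·2 + (-3)·2 + (-3)·4) = (46, -2, -8)
w2 = Aw1 = (7·46 + 4·(-2) + 6·(-8); 2·46 + 5·(-2) + (-4)·(-8); 5·46 + (-3)·(-2) + (-3)·(-8)) = (266, 114, 260)
Aw2 = (3878, 62, 208)
w2·Aw2 = 266·3878 + 114·62 + 260·208 = 1092696; w2·w2 = 266·266 + 114·114 + 260·260 = 151352
λ ≈ 1092696/151352 = 7.220

7.220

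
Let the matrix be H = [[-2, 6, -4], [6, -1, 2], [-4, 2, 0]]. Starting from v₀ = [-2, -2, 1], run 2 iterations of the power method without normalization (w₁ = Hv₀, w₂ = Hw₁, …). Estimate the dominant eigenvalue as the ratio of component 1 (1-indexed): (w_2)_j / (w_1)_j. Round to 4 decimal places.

3.3333

w1 = Hv₀ = ((-2)·(-2) + 6·(-2) + (-4)·1; 6·(-2) + (-1)·(-2) + 2·1; (-4)·(-2) + 2·(-2) + 0·1) = (-12, -8, 4)
w2 = Hw1 = ((-2)·(-12) + 6·(-8) + (-4)·4; 6·(-12) + (-1)·(-8) + 2·4; (-4)·(-12) + 2·(-8) + 0·4) = (-40, -56, 32)
Ratio at component: -40 / -12 = 3.3333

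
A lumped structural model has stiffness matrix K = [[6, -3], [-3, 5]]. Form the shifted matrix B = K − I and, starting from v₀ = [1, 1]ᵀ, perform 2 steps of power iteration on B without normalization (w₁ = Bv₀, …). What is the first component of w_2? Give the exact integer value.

B = K − I has rows (5, -3); (-3, 4)
w1 = Bv₀ = (2, 1)
w2 = Bw1 = (7, -2)
Requested component of w2: 7

7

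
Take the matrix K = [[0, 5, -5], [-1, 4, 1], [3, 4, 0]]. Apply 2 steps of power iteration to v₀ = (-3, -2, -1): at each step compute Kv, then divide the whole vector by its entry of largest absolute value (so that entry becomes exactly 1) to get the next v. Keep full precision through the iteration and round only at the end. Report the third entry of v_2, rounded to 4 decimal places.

Kv0 = (-5.00000, -6.00000, -17.00000); divide by -17.00000 → v1 = (0.29412, 0.35294, 1.00000)
Kv1 = (-3.23529, 2.11765, 2.29412); divide by -3.23529 → v2 = (1.00000, -0.65455, -0.70909)
Requested entry of v2: -39/55 = -0.7091

-0.7091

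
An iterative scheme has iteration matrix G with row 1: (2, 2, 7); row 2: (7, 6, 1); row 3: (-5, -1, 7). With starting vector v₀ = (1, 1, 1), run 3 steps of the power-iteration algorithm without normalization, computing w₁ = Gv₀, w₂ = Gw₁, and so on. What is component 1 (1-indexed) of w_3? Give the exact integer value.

4

w1 = Gv₀ = (11, 14, 1)
w2 = Gw1 = (57, 162, -62)
w3 = Gw2 = (4, 1309, -881)
The requested component of w3 is 4.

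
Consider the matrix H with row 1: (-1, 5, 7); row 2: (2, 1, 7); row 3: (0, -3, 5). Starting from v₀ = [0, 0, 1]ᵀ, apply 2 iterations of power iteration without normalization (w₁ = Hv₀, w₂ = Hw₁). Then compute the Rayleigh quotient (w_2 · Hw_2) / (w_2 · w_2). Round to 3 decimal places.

3.736

w1 = Hv₀ = ((-1)·0 + 5·0 + 7·1; 2·0 + 1·0 + 7·1; 0·0 + (-3)·0 + 5·1) = (7, 7, 5)
w2 = Hw1 = ((-1)·7 + 5·7 + 7·5; 2·7 + 1·7 + 7·5; 0·7 + (-3)·7 + 5·5) = (63, 56, 4)
Hw2 = (245, 210, -148)
w2·Hw2 = 63·245 + 56·210 + 4·(-148) = 26603; w2·w2 = 63·63 + 56·56 + 4·4 = 7121
λ ≈ 26603/7121 = 3.736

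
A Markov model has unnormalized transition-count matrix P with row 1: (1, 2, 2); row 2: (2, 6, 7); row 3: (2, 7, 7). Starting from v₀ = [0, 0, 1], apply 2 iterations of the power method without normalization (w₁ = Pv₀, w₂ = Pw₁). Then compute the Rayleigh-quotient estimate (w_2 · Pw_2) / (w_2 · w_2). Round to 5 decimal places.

λ ≈ 14.12652

w1 = Pv₀ = (1·0 + 2·0 + 2·1; 2·0 + 6·0 + 7·1; 2·0 + 7·0 + 7·1) = (2, 7, 7)
w2 = Pw1 = (1·2 + 2·7 + 2·7; 2·2 + 6·7 + 7·7; 2·2 + 7·7 + 7·7) = (30, 95, 102)
Pw2 = (424, 1344, 1439)
w2·Pw2 = 30·424 + 95·1344 + 102·1439 = 287178; w2·w2 = 30·30 + 95·95 + 102·102 = 20329
λ ≈ 287178/20329 = 14.12652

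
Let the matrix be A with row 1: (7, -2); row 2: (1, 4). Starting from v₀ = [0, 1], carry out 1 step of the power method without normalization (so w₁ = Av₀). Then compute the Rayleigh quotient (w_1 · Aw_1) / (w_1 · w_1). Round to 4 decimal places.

w1 = Av₀ = (7·0 + (-2)·1; 1·0 + 4·1) = (-2, 4)
Aw1 = (-22, 14)
w1·Aw1 = (-2)·(-22) + 4·14 = 100; w1·w1 = (-2)·(-2) + 4·4 = 20
λ ≈ 100/20 = 5.0000

λ ≈ 5.0000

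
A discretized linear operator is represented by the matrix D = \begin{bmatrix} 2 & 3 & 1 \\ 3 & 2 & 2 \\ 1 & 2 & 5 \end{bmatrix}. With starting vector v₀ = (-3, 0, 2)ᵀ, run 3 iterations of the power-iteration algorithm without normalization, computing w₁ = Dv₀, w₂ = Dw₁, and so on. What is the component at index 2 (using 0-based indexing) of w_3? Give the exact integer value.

w1 = Dv₀ = (2·(-3) + 3·0 + 1·2; 3·(-3) + 2·0 + 2·2; 1·(-3) + 2·0 + 5·2) = (-4, -5, 7)
w2 = Dw1 = (2·(-4) + 3·(-5) + 1·7; 3·(-4) + 2·(-5) + 2·7; 1·(-4) + 2·(-5) + 5·7) = (-16, -8, 21)
w3 = Dw2 = (-35, -22, 73)
The requested component of w3 is 73.

73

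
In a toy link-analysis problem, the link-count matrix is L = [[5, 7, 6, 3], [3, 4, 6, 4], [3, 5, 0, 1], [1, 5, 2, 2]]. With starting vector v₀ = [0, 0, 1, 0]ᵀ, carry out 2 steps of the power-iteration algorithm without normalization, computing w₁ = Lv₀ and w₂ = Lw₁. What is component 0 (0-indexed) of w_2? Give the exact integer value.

w1 = Lv₀ = (5·0 + 7·0 + 6·1 + 3·0; 3·0 + 4·0 + 6·1 + 4·0; 3·0 + 5·0 + 0·1 + 1·0; 1·0 + 5·0 + 2·1 + 2·0) = (6, 6, 0, 2)
w2 = Lw1 = (5·6 + 7·6 + 6·0 + 3·2; 3·6 + 4·6 + 6·0 + 4·2; 3·6 + 5·6 + 0·0 + 1·2; 1·6 + 5·6 + 2·0 + 2·2) = (78, 50, 50, 40)
The requested component of w2 is 78.

78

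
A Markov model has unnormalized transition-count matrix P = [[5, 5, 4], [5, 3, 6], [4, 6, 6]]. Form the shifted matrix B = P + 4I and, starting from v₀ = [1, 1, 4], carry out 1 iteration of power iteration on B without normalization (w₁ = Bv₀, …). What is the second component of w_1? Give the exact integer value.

B = P + 4I has rows (9, 5, 4); (5, 7, 6); (4, 6, 10)
w1 = Bv₀ = (9·1 + 5·1 + 4·4; 5·1 + 7·1 + 6·4; 4·1 + 6·1 + 10·4) = (30, 36, 50)
Requested component of w1: 36

36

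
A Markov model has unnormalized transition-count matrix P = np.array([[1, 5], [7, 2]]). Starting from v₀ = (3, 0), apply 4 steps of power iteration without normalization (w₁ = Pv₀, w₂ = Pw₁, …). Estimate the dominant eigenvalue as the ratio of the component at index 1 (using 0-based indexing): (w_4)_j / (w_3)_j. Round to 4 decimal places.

w1 = Pv₀ = (3, 21)
w2 = Pw1 = (108, 63)
w3 = Pw2 = (423, 882)
w4 = Pw3 = (4833, 4725)
Ratio at component: 4725 / 882 = 5.3571

λ ≈ 5.3571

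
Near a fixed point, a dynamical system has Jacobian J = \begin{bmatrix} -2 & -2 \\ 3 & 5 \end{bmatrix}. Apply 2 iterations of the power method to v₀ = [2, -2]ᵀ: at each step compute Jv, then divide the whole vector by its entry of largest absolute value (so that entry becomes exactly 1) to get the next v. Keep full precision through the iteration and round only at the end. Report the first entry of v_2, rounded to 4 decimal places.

Jv0 = (0.00000, -4.00000); divide by -4.00000 → v1 = (0.00000, 1.00000)
Jv1 = (-2.00000, 5.00000); divide by 5.00000 → v2 = (-0.40000, 1.00000)
Requested entry of v2: 8/-20 = -0.4000

-0.4000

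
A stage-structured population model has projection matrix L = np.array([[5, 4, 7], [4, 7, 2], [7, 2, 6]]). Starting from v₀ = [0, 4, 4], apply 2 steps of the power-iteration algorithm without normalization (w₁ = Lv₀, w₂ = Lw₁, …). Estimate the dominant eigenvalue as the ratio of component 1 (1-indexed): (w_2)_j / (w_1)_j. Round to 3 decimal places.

w1 = Lv₀ = (44, 36, 32)
w2 = Lw1 = (588, 492, 572)
Ratio at component: 588 / 44 = 13.364

13.364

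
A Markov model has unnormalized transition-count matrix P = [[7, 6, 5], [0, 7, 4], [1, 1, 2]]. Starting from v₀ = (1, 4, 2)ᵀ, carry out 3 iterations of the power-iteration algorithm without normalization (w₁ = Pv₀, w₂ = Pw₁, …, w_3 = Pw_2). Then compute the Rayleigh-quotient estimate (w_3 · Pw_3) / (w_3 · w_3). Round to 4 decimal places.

w1 = Pv₀ = (7·1 + 6·4 + 5·2; 0·1 + 7·4 + 4·2; 1·1 + 1·4 + 2·2) = (41, 36, 9)
w2 = Pw1 = (7·41 + 6·36 + 5·9; 0·41 + 7·36 + 4·9; 1·41 + 1·36 + 2·9) = (548, 288, 95)
w3 = Pw2 = (6039, 2396, 1026)
Pw3 = (61779, 20876, 10487)
w3·Pw3 = 6039·61779 + 2396·20876 + 1026·10487 = 433861939; w3·w3 = 6039·6039 + 2396·2396 + 1026·1026 = 43263013
λ ≈ 433861939/43263013 = 10.0285

10.0285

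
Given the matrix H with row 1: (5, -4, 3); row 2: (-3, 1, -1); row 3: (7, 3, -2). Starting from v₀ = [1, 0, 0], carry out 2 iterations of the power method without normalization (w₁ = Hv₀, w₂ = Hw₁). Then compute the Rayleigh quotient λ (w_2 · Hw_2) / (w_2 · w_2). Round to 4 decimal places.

λ ≈ 8.1459

w1 = Hv₀ = (5, -3, 7)
w2 = Hw1 = (58, -25, 12)
Hw2 = (426, -211, 307)
w2·Hw2 = 58·426 + (-25)·(-211) + 12·307 = 33667; w2·w2 = 58·58 + (-25)·(-25) + 12·12 = 4133
λ ≈ 33667/4133 = 8.1459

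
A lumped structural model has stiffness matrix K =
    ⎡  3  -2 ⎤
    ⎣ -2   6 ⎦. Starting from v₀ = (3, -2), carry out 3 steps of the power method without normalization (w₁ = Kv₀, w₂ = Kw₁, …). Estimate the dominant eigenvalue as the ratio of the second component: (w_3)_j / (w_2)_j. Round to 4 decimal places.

w1 = Kv₀ = (3·3 + (-2)·(-2); (-2)·3 + 6·(-2)) = (13, -18)
w2 = Kw1 = (3·13 + (-2)·(-18); (-2)·13 + 6·(-18)) = (75, -134)
w3 = Kw2 = (493, -954)
Ratio at component: -954 / -134 = 7.1194

7.1194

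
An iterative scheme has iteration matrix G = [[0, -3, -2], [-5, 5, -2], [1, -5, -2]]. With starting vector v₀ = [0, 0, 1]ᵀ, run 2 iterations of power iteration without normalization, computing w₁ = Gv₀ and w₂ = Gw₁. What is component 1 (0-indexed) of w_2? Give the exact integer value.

4

w1 = Gv₀ = (0·0 + (-3)·0 + (-2)·1; (-5)·0 + 5·0 + (-2)·1; 1·0 + (-5)·0 + (-2)·1) = (-2, -2, -2)
w2 = Gw1 = (0·(-2) + (-3)·(-2) + (-2)·(-2); (-5)·(-2) + 5·(-2) + (-2)·(-2); 1·(-2) + (-5)·(-2) + (-2)·(-2)) = (10, 4, 12)
The requested component of w2 is 4.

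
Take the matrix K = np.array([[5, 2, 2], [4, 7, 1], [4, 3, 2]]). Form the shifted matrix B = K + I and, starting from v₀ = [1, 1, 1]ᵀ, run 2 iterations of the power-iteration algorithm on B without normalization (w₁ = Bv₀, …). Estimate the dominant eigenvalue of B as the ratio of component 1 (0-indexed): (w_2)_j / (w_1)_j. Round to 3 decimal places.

B = K + I has rows (6, 2, 2); (4, 8, 1); (4, 3, 3)
w1 = Bv₀ = (10, 13, 10)
w2 = Bw1 = (106, 154, 109)
Ratio: 154/13 = 11.846

11.846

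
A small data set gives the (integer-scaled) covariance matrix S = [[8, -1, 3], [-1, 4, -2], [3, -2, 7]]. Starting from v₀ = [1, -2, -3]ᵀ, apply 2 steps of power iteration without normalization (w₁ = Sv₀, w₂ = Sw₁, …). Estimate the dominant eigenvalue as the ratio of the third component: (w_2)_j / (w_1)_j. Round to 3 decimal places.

w1 = Sv₀ = (8·1 + (-1)·(-2) + 3·(-3); (-1)·1 + 4·(-2) + (-2)·(-3); 3·1 + (-2)·(-2) + 7·(-3)) = (1, -3, -14)
w2 = Sw1 = (8·1 + (-1)·(-3) + 3·(-14); (-1)·1 + 4·(-3) + (-2)·(-14); 3·1 + (-2)·(-3) + 7·(-14)) = (-31, 15, -89)
Ratio at component: -89 / -14 = 6.357

λ ≈ 6.357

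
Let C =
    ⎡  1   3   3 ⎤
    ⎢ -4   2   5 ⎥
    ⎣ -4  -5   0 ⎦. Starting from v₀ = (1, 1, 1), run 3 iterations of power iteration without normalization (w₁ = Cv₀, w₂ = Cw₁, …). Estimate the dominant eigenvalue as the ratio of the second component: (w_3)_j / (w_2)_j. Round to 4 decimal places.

4.5522

w1 = Cv₀ = (1·1 + 3·1 + 3·1; (-4)·1 + 2·1 + 5·1; (-4)·1 + (-5)·1 + 0·1) = (7, 3, -9)
w2 = Cw1 = (1·7 + 3·3 + 3·(-9); (-4)·7 + 2·3 + 5·(-9); (-4)·7 + (-5)·3 + 0·(-9)) = (-11, -67, -43)
w3 = Cw2 = (-341, -305, 379)
Ratio at component: -305 / -67 = 4.5522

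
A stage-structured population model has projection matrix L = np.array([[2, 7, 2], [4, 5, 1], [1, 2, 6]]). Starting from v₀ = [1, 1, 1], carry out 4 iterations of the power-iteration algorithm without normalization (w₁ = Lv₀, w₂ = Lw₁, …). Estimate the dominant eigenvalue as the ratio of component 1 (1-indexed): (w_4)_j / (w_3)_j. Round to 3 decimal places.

λ ≈ 10.040

w1 = Lv₀ = (11, 10, 9)
w2 = Lw1 = (110, 103, 85)
w3 = Lw2 = (1111, 1040, 826)
w4 = Lw3 = (11154, 10470, 8147)
Ratio at component: 11154 / 1111 = 10.040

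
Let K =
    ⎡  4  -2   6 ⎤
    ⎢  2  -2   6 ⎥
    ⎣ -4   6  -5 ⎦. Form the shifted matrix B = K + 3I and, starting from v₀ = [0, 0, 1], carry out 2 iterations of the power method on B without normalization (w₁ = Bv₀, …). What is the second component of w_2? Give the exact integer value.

B = K + 3I has rows (7, -2, 6); (2, 1, 6); (-4, 6, -2)
w1 = Bv₀ = (6, 6, -2)
w2 = Bw1 = (18, 6, 16)
Requested component of w2: 6

6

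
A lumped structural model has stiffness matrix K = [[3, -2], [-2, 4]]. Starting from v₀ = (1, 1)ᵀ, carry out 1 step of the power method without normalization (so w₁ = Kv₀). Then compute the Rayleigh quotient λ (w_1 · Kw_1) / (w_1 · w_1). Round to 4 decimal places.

w1 = Kv₀ = (3·1 + (-2)·1; (-2)·1 + 4·1) = (1, 2)
Kw1 = (-1, 6)
w1·Kw1 = 1·(-1) + 2·6 = 11; w1·w1 = 1·1 + 2·2 = 5
λ ≈ 11/5 = 2.2000

λ ≈ 2.2000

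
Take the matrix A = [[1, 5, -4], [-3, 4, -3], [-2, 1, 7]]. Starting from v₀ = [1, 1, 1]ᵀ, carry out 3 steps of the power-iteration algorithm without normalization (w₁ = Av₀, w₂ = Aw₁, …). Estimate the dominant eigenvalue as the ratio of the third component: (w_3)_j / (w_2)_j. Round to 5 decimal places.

λ ≈ 7.88889

w1 = Av₀ = (2, -2, 6)
w2 = Aw1 = (-32, -32, 36)
w3 = Aw2 = (-336, -140, 284)
Ratio at component: 284 / 36 = 7.88889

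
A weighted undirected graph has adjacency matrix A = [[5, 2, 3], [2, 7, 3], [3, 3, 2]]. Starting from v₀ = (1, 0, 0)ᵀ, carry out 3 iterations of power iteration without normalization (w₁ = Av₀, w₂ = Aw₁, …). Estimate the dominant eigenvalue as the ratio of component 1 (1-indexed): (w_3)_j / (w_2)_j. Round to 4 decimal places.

w1 = Av₀ = (5·1 + 2·0 + 3·0; 2·1 + 7·0 + 3·0; 3·1 + 3·0 + 2·0) = (5, 2, 3)
w2 = Aw1 = (5·5 + 2·2 + 3·3; 2·5 + 7·2 + 3·3; 3·5 + 3·2 + 2·3) = (38, 33, 27)
w3 = Aw2 = (337, 388, 267)
Ratio at component: 337 / 38 = 8.8684

8.8684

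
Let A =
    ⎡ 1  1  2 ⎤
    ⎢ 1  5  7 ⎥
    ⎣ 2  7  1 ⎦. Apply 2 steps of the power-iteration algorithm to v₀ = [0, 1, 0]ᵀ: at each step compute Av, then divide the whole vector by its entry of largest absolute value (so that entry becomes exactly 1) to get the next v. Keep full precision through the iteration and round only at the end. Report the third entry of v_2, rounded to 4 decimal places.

0.5867

Av0 = (1.00000, 5.00000, 7.00000); divide by 7.00000 → v1 = (0.14286, 0.71429, 1.00000)
Av1 = (2.85714, 10.71429, 6.28571); divide by 10.71429 → v2 = (0.26667, 1.00000, 0.58667)
Requested entry of v2: 44/75 = 0.5867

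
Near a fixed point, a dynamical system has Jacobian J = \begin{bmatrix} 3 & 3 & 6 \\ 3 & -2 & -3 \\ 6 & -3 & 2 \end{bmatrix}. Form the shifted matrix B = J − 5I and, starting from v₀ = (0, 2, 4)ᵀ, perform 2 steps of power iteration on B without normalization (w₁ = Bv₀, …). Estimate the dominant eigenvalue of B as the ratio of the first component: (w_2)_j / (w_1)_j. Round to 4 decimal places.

B = J − 5I has rows (-2, 3, 6); (3, -7, -3); (6, -3, -3)
w1 = Bv₀ = ((-2)·0 + 3·2 + 6·4; 3·0 + (-7)·2 + (-3)·4; 6·0 + (-3)·2 + (-3)·4) = (30, -26, -18)
w2 = Bw1 = ((-2)·30 + 3·(-26) + 6·(-18); 3·30 + (-7)·(-26) + (-3)·(-18); 6·30 + (-3)·(-26) + (-3)·(-18)) = (-246, 326, 312)
Ratio: -246/30 = -8.2000

-8.2000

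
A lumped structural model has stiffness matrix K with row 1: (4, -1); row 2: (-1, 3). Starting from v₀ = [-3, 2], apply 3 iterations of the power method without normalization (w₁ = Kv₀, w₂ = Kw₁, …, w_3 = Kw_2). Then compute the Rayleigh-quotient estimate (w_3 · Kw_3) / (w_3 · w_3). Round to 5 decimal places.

λ ≈ 4.61798

w1 = Kv₀ = (4·(-3) + (-1)·2; (-1)·(-3) + 3·2) = (-14, 9)
w2 = Kw1 = (4·(-14) + (-1)·9; (-1)·(-14) + 3·9) = (-65, 41)
w3 = Kw2 = (-301, 188)
Kw3 = (-1392, 865)
w3·Kw3 = (-301)·(-1392) + 188·865 = 581612; w3·w3 = (-301)·(-301) + 188·188 = 125945
λ ≈ 581612/125945 = 4.61798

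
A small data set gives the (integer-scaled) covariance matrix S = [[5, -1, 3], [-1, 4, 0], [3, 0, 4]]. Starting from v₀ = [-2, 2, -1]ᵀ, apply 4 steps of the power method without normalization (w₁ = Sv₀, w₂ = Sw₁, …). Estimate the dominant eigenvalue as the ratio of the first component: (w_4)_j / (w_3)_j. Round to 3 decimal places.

w1 = Sv₀ = (5·(-2) + (-1)·2 + 3·(-1); (-1)·(-2) + 4·2 + 0·(-1); 3·(-2) + 0·2 + 4·(-1)) = (-15, 10, -10)
w2 = Sw1 = (5·(-15) + (-1)·10 + 3·(-10); (-1)·(-15) + 4·10 + 0·(-10); 3·(-15) + 0·10 + 4·(-10)) = (-115, 55, -85)
w3 = Sw2 = (-885, 335, -685)
w4 = Sw3 = (-6815, 2225, -5395)
Ratio at component: -6815 / -885 = 7.701

λ ≈ 7.701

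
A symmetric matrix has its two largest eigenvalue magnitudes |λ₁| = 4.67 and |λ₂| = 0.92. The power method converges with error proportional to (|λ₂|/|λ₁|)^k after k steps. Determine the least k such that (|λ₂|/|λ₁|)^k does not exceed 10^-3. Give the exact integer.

|λ₂/λ₁| = 0.92/4.67 = 0.19700
Need k ≥ ln(10^-3) / ln(0.19700) = -6.9078 / -1.6245 ≈ 4.252
Smallest integer k satisfying the bound: 5

5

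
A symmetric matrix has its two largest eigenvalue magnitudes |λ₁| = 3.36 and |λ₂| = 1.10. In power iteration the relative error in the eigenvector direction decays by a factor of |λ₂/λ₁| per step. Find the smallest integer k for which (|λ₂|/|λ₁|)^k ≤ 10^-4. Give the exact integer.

|λ₂/λ₁| = 1.10/3.36 = 0.32738
Need k ≥ ln(10^-4) / ln(0.32738) = -9.2103 / -1.1166 ≈ 8.248
Smallest integer k satisfying the bound: 9

9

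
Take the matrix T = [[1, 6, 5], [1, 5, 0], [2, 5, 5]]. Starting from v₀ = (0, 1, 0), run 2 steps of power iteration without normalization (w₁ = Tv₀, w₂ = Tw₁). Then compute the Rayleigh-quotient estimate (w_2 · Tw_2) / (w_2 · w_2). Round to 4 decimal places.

λ ≈ 9.0391

w1 = Tv₀ = (6, 5, 5)
w2 = Tw1 = (61, 31, 62)
Tw2 = (557, 216, 587)
w2·Tw2 = 61·557 + 31·216 + 62·587 = 77067; w2·w2 = 61·61 + 31·31 + 62·62 = 8526
λ ≈ 77067/8526 = 9.0391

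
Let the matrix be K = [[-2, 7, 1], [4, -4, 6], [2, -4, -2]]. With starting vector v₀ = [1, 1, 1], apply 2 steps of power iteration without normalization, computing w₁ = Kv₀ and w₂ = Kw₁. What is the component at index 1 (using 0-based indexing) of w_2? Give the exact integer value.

-24

w1 = Kv₀ = ((-2)·1 + 7·1 + 1·1; 4·1 + (-4)·1 + 6·1; 2·1 + (-4)·1 + (-2)·1) = (6, 6, -4)
w2 = Kw1 = ((-2)·6 + 7·6 + 1·(-4); 4·6 + (-4)·6 + 6·(-4); 2·6 + (-4)·6 + (-2)·(-4)) = (26, -24, -4)
The requested component of w2 is -24.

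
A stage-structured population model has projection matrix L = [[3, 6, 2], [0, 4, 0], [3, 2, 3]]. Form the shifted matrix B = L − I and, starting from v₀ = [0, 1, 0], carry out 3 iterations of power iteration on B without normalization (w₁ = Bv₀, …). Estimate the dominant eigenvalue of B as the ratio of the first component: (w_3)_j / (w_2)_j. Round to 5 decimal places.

B = L − I has rows (2, 6, 2); (0, 3, 0); (3, 2, 2)
w1 = Bv₀ = (6, 3, 2)
w2 = Bw1 = (34, 9, 28)
w3 = Bw2 = (178, 27, 176)
Ratio: 178/34 = 5.23529

5.23529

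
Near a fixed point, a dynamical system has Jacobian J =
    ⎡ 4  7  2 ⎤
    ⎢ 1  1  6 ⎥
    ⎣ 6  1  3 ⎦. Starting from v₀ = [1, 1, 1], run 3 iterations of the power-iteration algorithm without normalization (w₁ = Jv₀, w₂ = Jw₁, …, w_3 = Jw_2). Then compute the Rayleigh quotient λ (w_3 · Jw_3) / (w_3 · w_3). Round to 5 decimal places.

λ ≈ 10.48244

w1 = Jv₀ = (4·1 + 7·1 + 2·1; 1·1 + 1·1 + 6·1; 6·1 + 1·1 + 3·1) = (13, 8, 10)
w2 = Jw1 = (4·13 + 7·8 + 2·10; 1·13 + 1·8 + 6·10; 6·13 + 1·8 + 3·10) = (128, 81, 116)
w3 = Jw2 = (1311, 905, 1197)
Jw3 = (13973, 9398, 12362)
w3·Jw3 = 1311·13973 + 905·9398 + 1197·12362 = 41621107; w3·w3 = 1311·1311 + 905·905 + 1197·1197 = 3970555
λ ≈ 41621107/3970555 = 10.48244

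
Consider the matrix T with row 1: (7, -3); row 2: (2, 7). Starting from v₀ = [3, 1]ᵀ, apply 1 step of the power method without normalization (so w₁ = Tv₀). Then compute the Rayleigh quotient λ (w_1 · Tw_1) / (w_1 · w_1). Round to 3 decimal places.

w1 = Tv₀ = (18, 13)
Tw1 = (87, 127)
w1·Tw1 = 18·87 + 13·127 = 3217; w1·w1 = 18·18 + 13·13 = 493
λ ≈ 3217/493 = 6.525

λ ≈ 6.525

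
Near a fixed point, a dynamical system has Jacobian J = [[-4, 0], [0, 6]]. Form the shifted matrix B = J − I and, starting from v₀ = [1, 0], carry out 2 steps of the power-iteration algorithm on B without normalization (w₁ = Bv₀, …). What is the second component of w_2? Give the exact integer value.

B = J − I has rows (-5, 0); (0, 5)
w1 = Bv₀ = (-5, 0)
w2 = Bw1 = (25, 0)
Requested component of w2: 0

0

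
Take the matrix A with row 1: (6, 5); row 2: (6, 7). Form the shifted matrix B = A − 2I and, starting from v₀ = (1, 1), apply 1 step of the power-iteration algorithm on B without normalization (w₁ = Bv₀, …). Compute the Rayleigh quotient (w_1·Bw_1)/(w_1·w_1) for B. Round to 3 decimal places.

B = A − 2I has rows (4, 5); (6, 5)
w1 = Bv₀ = (4·1 + 5·1; 6·1 + 5·1) = (9, 11)
Bw1 = (91, 109)
w1·Bw1 = 2018; w1·w1 = 202; μ ≈ 2018/202 = 9.990

9.990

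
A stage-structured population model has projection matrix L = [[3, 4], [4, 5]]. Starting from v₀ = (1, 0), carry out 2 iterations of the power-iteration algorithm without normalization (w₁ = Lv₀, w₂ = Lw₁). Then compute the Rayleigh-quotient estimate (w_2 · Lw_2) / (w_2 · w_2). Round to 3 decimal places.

λ ≈ 8.123

w1 = Lv₀ = (3, 4)
w2 = Lw1 = (25, 32)
Lw2 = (203, 260)
w2·Lw2 = 25·203 + 32·260 = 13395; w2·w2 = 25·25 + 32·32 = 1649
λ ≈ 13395/1649 = 8.123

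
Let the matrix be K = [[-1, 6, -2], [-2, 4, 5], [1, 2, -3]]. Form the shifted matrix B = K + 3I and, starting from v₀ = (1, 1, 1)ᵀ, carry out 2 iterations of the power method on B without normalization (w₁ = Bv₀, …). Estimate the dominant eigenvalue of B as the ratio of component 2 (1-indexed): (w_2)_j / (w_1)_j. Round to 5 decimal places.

μ ≈ 7.30000

B = K + 3I has rows (2, 6, -2); (-2, 7, 5); (1, 2, 0)
w1 = Bv₀ = (2·1 + 6·1 + (-2)·1; (-2)·1 + 7·1 + 5·1; 1·1 + 2·1 + 0·1) = (6, 10, 3)
w2 = Bw1 = (2·6 + 6·10 + (-2)·3; (-2)·6 + 7·10 + 5·3; 1·6 + 2·10 + 0·3) = (66, 73, 26)
Ratio: 73/10 = 7.30000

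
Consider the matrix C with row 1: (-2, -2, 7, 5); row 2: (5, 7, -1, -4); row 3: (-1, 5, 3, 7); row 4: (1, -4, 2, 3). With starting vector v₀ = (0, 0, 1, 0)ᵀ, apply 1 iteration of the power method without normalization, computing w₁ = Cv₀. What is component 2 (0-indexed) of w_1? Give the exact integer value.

3

w1 = Cv₀ = ((-2)·0 + (-2)·0 + 7·1 + 5·0; 5·0 + 7·0 + (-1)·1 + (-4)·0; (-1)·0 + 5·0 + 3·1 + 7·0; 1·0 + (-4)·0 + 2·1 + 3·0) = (7, -1, 3, 2)
The requested component of w1 is 3.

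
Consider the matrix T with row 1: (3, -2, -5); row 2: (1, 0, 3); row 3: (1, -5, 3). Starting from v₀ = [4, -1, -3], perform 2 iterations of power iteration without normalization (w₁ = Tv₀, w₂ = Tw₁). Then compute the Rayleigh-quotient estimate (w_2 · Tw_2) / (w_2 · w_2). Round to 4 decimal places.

w1 = Tv₀ = (3·4 + (-2)·(-1) + (-5)·(-3); 1·4 + 0·(-1) + 3·(-3); 1·4 + (-5)·(-1) + 3·(-3)) = (29, -5, 0)
w2 = Tw1 = (3·29 + (-2)·(-5) + (-5)·0; 1·29 + 0·(-5) + 3·0; 1·29 + (-5)·(-5) + 3·0) = (97, 29, 54)
Tw2 = (-37, 259, 114)
w2·Tw2 = 97·(-37) + 29·259 + 54·114 = 10078; w2·w2 = 97·97 + 29·29 + 54·54 = 13166
λ ≈ 10078/13166 = 0.7655

λ ≈ 0.7655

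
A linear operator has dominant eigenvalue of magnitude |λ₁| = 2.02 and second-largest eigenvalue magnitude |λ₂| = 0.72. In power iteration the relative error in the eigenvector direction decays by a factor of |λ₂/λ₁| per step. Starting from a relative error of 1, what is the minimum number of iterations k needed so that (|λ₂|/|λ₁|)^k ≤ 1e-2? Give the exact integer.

5

|λ₂/λ₁| = 0.72/2.02 = 0.35644
Need k ≥ ln(1e-2) / ln(0.35644) = -4.6052 / -1.0316 ≈ 4.464
Smallest integer k satisfying the bound: 5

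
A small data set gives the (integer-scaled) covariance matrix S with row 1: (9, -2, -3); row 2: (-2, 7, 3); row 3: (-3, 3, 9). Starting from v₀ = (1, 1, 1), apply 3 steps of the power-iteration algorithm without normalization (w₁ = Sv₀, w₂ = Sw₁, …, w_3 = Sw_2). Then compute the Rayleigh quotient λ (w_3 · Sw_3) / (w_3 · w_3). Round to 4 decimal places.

13.2148

w1 = Sv₀ = (9·1 + (-2)·1 + (-3)·1; (-2)·1 + 7·1 + 3·1; (-3)·1 + 3·1 + 9·1) = (4, 8, 9)
w2 = Sw1 = (9·4 + (-2)·8 + (-3)·9; (-2)·4 + 7·8 + 3·9; (-3)·4 + 3·8 + 9·9) = (-7, 75, 93)
w3 = Sw2 = (-492, 818, 1083)
Sw3 = (-9313, 9959, 13677)
w3·Sw3 = (-492)·(-9313) + 818·9959 + 1083·13677 = 27540649; w3·w3 = (-492)·(-492) + 818·818 + 1083·1083 = 2084077
λ ≈ 27540649/2084077 = 13.2148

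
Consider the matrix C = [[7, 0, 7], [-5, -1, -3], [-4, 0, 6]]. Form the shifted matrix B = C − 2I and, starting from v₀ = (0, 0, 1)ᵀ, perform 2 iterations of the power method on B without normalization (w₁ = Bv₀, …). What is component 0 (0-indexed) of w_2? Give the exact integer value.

B = C − 2I has rows (5, 0, 7); (-5, -3, -3); (-4, 0, 4)
w1 = Bv₀ = (5·0 + 0·0 + 7·1; (-5)·0 + (-3)·0 + (-3)·1; (-4)·0 + 0·0 + 4·1) = (7, -3, 4)
w2 = Bw1 = (5·7 + 0·(-3) + 7·4; (-5)·7 + (-3)·(-3) + (-3)·4; (-4)·7 + 0·(-3) + 4·4) = (63, -38, -12)
Requested component of w2: 63

63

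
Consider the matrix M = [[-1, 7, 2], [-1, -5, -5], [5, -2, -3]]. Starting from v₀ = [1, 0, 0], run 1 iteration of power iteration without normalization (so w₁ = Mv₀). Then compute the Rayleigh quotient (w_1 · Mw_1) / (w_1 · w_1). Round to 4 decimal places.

-2.7778

w1 = Mv₀ = ((-1)·1 + 7·0 + 2·0; (-1)·1 + (-5)·0 + (-5)·0; 5·1 + (-2)·0 + (-3)·0) = (-1, -1, 5)
Mw1 = (4, -19, -18)
w1·Mw1 = (-1)·4 + (-1)·(-19) + 5·(-18) = -75; w1·w1 = (-1)·(-1) + (-1)·(-1) + 5·5 = 27
λ ≈ -75/27 = -2.7778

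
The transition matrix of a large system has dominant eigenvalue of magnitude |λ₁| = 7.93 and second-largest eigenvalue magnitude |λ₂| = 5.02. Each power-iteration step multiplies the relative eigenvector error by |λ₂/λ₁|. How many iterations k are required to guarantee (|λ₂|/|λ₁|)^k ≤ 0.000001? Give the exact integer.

31

|λ₂/λ₁| = 5.02/7.93 = 0.63304
Need k ≥ ln(0.000001) / ln(0.63304) = -13.8155 / -0.4572 ≈ 30.216
Smallest integer k satisfying the bound: 31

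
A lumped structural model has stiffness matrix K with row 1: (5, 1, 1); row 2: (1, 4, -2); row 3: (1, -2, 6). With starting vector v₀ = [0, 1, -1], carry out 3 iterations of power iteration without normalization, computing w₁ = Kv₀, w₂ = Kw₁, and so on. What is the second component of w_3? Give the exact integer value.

w1 = Kv₀ = (5·0 + 1·1 + 1·(-1); 1·0 + 4·1 + (-2)·(-1); 1·0 + (-2)·1 + 6·(-1)) = (0, 6, -8)
w2 = Kw1 = (5·0 + 1·6 + 1·(-8); 1·0 + 4·6 + (-2)·(-8); 1·0 + (-2)·6 + 6·(-8)) = (-2, 40, -60)
w3 = Kw2 = (-30, 278, -442)
The requested component of w3 is 278.

278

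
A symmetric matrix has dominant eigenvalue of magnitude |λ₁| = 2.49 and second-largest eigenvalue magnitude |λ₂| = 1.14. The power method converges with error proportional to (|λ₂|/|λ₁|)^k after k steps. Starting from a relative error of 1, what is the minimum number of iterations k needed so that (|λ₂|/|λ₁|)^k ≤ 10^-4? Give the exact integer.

12

|λ₂/λ₁| = 1.14/2.49 = 0.45783
Need k ≥ ln(10^-4) / ln(0.45783) = -9.2103 / -0.7813 ≈ 11.789
Smallest integer k satisfying the bound: 12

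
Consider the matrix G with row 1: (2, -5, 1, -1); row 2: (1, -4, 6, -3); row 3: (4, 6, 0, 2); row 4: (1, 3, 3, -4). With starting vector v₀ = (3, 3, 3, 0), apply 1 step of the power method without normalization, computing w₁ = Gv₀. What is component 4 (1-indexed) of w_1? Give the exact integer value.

21

w1 = Gv₀ = (-6, 9, 30, 21)
The requested component of w1 is 21.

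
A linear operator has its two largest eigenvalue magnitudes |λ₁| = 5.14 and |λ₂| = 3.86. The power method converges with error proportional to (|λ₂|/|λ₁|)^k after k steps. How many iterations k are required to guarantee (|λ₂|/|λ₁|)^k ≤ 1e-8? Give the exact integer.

65

|λ₂/λ₁| = 3.86/5.14 = 0.75097
Need k ≥ ln(1e-8) / ln(0.75097) = -18.4207 / -0.2864 ≈ 64.321
Smallest integer k satisfying the bound: 65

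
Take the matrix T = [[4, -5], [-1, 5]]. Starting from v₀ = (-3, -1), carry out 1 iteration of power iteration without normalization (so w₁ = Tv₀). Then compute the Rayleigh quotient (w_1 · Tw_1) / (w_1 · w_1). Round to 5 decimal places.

2.49057

w1 = Tv₀ = (4·(-3) + (-5)·(-1); (-1)·(-3) + 5·(-1)) = (-7, -2)
Tw1 = (-18, -3)
w1·Tw1 = (-7)·(-18) + (-2)·(-3) = 132; w1·w1 = (-7)·(-7) + (-2)·(-2) = 53
λ ≈ 132/53 = 2.49057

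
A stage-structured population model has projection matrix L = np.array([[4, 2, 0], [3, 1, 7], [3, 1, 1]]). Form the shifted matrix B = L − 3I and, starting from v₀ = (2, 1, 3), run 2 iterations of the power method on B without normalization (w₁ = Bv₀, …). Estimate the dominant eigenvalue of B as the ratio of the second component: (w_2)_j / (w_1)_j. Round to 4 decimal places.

-1.2400

B = L − 3I has rows (1, 2, 0); (3, -2, 7); (3, 1, -2)
w1 = Bv₀ = (1·2 + 2·1 + 0·3; 3·2 + (-2)·1 + 7·3; 3·2 + 1·1 + (-2)·3) = (4, 25, 1)
w2 = Bw1 = (1·4 + 2·25 + 0·1; 3·4 + (-2)·25 + 7·1; 3·4 + 1·25 + (-2)·1) = (54, -31, 35)
Ratio: -31/25 = -1.2400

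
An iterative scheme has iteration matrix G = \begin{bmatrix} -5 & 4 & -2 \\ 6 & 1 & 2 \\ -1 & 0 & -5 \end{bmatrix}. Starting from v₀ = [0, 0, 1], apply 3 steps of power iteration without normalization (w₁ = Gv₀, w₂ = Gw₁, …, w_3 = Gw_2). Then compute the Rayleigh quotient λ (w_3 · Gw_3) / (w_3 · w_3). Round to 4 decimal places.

-8.5697

w1 = Gv₀ = ((-5)·0 + 4·0 + (-2)·1; 6·0 + 1·0 + 2·1; (-1)·0 + 0·0 + (-5)·1) = (-2, 2, -5)
w2 = Gw1 = ((-5)·(-2) + 4·2 + (-2)·(-5); 6·(-2) + 1·2 + 2·(-5); (-1)·(-2) + 0·2 + (-5)·(-5)) = (28, -20, 27)
w3 = Gw2 = (-274, 202, -163)
Gw3 = (2504, -1768, 1089)
w3·Gw3 = (-274)·2504 + 202·(-1768) + (-163)·1089 = -1220739; w3·w3 = (-274)·(-274) + 202·202 + (-163)·(-163) = 142449
λ ≈ -1220739/142449 = -8.5697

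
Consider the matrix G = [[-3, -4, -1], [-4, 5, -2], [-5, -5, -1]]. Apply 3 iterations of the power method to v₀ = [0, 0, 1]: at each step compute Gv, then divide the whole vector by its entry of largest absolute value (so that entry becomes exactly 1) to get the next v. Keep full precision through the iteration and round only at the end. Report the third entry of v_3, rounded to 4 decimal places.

Gv0 = (-1.00000, -2.00000, -1.00000); divide by -2.00000 → v1 = (0.50000, 1.00000, 0.50000)
Gv1 = (-6.00000, 2.00000, -8.00000); divide by -8.00000 → v2 = (0.75000, -0.25000, 1.00000)
Gv2 = (-2.25000, -6.25000, -3.50000); divide by -6.25000 → v3 = (0.36000, 1.00000, 0.56000)
Requested entry of v3: -56/-100 = 0.5600

0.5600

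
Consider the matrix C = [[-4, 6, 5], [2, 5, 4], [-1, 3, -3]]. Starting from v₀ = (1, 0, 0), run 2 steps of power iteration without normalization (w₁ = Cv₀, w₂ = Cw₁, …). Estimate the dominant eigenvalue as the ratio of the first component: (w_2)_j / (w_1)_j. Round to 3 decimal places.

w1 = Cv₀ = (-4, 2, -1)
w2 = Cw1 = (23, -2, 13)
Ratio at component: 23 / -4 = -5.750

-5.750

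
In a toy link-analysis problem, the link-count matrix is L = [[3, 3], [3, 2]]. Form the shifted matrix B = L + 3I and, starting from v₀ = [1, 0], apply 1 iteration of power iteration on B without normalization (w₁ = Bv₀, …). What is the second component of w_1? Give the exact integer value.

B = L + 3I has rows (6, 3); (3, 5)
w1 = Bv₀ = (6, 3)
Requested component of w1: 3

3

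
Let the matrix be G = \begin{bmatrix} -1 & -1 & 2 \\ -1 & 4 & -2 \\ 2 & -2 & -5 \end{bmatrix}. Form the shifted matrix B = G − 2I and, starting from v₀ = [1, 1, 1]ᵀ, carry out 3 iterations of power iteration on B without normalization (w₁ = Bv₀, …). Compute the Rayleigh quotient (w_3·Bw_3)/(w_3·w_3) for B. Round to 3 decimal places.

μ ≈ -8.014

B = G − 2I has rows (-3, -1, 2); (-1, 2, -2); (2, -2, -7)
w1 = Bv₀ = ((-3)·1 + (-1)·1 + 2·1; (-1)·1 + 2·1 + (-2)·1; 2·1 + (-2)·1 + (-7)·1) = (-2, -1, -7)
w2 = Bw1 = ((-3)·(-2) + (-1)·(-1) + 2·(-7); (-1)·(-2) + 2·(-1) + (-2)·(-7); 2·(-2) + (-2)·(-1) + (-7)·(-7)) = (-7, 14, 47)
w3 = Bw2 = (101, -59, -371)
Bw3 = (-986, 523, 2917)
w3·Bw3 = -1212650; w3·w3 = 151323; μ ≈ -1212650/151323 = -8.014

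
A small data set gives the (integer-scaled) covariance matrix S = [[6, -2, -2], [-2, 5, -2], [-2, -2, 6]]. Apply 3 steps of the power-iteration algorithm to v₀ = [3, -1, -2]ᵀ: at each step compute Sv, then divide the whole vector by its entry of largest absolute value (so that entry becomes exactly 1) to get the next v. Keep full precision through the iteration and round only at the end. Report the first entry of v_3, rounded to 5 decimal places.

Sv0 = (24.000000, -7.000000, -16.000000); divide by 24.000000 → v1 = (1.000000, -0.291667, -0.666667)
Sv1 = (7.916667, -2.125000, -5.416667); divide by 7.916667 → v2 = (1.000000, -0.268421, -0.684211)
Sv2 = (7.905263, -1.973684, -5.568421); divide by 7.905263 → v3 = (1.000000, -0.249667, -0.704394)
Requested entry of v3: 1502/1502 = 1.00000

1.00000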